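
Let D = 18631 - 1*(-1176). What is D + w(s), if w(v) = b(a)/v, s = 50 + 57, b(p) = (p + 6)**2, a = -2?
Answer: 2119365/107 ≈ 19807.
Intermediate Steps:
b(p) = (6 + p)**2
s = 107
w(v) = 16/v (w(v) = (6 - 2)**2/v = 4**2/v = 16/v)
D = 19807 (D = 18631 + 1176 = 19807)
D + w(s) = 19807 + 16/107 = 2119365/107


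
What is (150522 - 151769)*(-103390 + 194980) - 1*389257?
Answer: -114601987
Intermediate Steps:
(150522 - 151769)*(-103390 + 194980) - 1*389257 = -1247*91590 - 389257 = -114212730 - 389257 = -114601987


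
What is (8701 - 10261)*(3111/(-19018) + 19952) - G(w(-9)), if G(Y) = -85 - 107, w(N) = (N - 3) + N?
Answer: -295964513772/9509 ≈ -3.1125e+7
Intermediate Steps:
w(N) = -3 + 2*N (w(N) = (-3 + N) + N = -3 + 2*N)
G(Y) = -192
(8701 - 10261)*(3111/(-19018) + 19952) - G(w(-9)) = (8701 - 10261)*(3111/(-19018) + 19952) - 1*(-192) = -1560*(3111*(-1/19018) + 19952) + 192 = -1560*(-3111/19018 + 19952) + 192 = -1560*379444025/19018 + 192 = -295966339500/9509 + 192 = -295964513772/9509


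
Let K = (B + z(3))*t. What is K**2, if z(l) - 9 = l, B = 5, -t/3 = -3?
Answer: 23409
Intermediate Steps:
t = 9 (t = -3*(-3) = 9)
z(l) = 9 + l
K = 153 (K = (5 + (9 + 3))*9 = (5 + 12)*9 = 17*9 = 153)
K**2 = 153**2 = 23409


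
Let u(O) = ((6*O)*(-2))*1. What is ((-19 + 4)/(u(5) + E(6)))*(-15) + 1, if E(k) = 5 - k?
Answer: -164/61 ≈ -2.6885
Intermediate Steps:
u(O) = -12*O (u(O) = -12*O*1 = -12*O)
((-19 + 4)/(u(5) + E(6)))*(-15) + 1 = ((-19 + 4)/(-12*5 + (5 - 1*6)))*(-15) + 1 = -15/(-60 + (5 - 6))*(-15) + 1 = -15/(-60 - 1)*(-15) + 1 = -15/(-61)*(-15) + 1 = -15*(-1/61)*(-15) + 1 = (15/61)*(-15) + 1 = -225/61 + 1 = -164/61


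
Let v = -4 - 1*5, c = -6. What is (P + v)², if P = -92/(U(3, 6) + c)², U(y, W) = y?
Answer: 29929/81 ≈ 369.49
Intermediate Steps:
v = -9 (v = -4 - 5 = -9)
P = -92/9 (P = -92/(3 - 6)² = -92/((-3)²) = -92/9 ≈ -10.222)
(P + v)² = (-92/9 - 9)² = (-173/9)² = 29929/81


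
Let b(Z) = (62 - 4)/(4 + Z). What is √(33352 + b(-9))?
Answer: √833510/5 ≈ 182.59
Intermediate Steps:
b(Z) = 58/(4 + Z)
√(33352 + b(-9)) = √(33352 + 58/(4 - 9)) = √(33352 + 58/(-5)) = √(33352 + 58*(-⅕)) = √(33352 - 58/5) = √(166702/5) = √833510/5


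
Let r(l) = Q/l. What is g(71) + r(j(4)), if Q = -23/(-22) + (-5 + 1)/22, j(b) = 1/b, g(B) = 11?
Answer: 159/11 ≈ 14.455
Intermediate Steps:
Q = 19/22 (Q = -23*(-1/22) - 4*1/22 = 23/22 - 2/11 = 19/22 ≈ 0.86364)
r(l) = 19/(22*l)
g(71) + r(j(4)) = 11 + 19/(22*(1/4)) = 11 + 19/(22*(¼)) = 11 + (19/22)*4 = 11 + 38/11 = 159/11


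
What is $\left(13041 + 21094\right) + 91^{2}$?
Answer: $42416$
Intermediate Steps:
$\left(13041 + 21094\right) + 91^{2} = 34135 + 8281 = 42416$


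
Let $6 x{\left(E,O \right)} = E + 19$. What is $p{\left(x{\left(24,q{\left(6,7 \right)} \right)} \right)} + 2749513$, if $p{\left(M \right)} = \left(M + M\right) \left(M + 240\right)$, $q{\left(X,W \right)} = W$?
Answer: $\frac{49555003}{18} \approx 2.7531 \cdot 10^{6}$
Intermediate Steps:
$x{\left(E,O \right)} = \frac{19}{6} + \frac{E}{6}$ ($x{\left(E,O \right)} = \frac{E + 19}{6} = \frac{19 + E}{6} = \frac{19}{6} + \frac{E}{6}$)
$p{\left(M \right)} = 2 M \left(240 + M\right)$
$p{\left(x{\left(24,q{\left(6,7 \right)} \right)} \right)} + 2749513 = 2 \left(\frac{19}{6} + \frac{1}{6} \cdot 24\right) \left(240 + \left(\frac{19}{6} + \frac{1}{6} \cdot 24\right)\right) + 2749513 = 2 \left(\frac{19}{6} + 4\right) \left(240 + \left(\frac{19}{6} + 4\right)\right) + 2749513 = 2 \cdot \frac{43}{6} \left(240 + \frac{43}{6}\right) + 2749513 = 2 \cdot \frac{43}{6} \cdot \frac{1483}{6} + 2749513 = \frac{63769}{18} + 2749513 = \frac{49555003}{18}$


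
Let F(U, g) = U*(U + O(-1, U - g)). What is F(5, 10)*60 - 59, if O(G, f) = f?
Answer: -59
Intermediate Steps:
F(U, g) = U*(-g + 2*U) (F(U, g) = U*(U + (U - g)) = U*(-g + 2*U))
F(5, 10)*60 - 59 = (5*(-1*10 + 2*5))*60 - 59 = (5*(-10 + 10))*60 - 59 = (5*0)*60 - 59 = 0*60 - 59 = 0 - 59 = -59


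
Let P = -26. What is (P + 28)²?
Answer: 4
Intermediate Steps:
(P + 28)² = (-26 + 28)² = 2² = 4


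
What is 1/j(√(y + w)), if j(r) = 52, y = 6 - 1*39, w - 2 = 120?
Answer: 1/52 ≈ 0.019231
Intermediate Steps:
w = 122 (w = 2 + 120 = 122)
y = -33 (y = 6 - 39 = -33)
1/j(√(y + w)) = 1/52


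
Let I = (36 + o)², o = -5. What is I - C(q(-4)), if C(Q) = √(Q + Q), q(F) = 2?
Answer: 959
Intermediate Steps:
C(Q) = √2*√Q (C(Q) = √(2*Q) = √2*√Q)
I = 961 (I = (36 - 5)² = 31² = 961)
I - C(q(-4)) = 961 - √2*√2 = 961 - 1*2 = 961 - 2 = 959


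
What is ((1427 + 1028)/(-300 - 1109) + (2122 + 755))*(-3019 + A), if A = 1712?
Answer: -5294968066/1409 ≈ -3.7580e+6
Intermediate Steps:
((1427 + 1028)/(-300 - 1109) + (2122 + 755))*(-3019 + A) = ((1427 + 1028)/(-300 - 1109) + (2122 + 755))*(-3019 + 1712) = (2455/(-1409) + 2877)*(-1307) = (2455*(-1/1409) + 2877)*(-1307) = (-2455/1409 + 2877)*(-1307) = (4051238/1409)*(-1307) = -5294968066/1409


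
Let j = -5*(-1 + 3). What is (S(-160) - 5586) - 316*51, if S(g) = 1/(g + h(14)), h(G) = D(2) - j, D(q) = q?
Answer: -3211897/148 ≈ -21702.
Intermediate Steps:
j = -10 (j = -5*2 = -10)
h(G) = 12 (h(G) = 2 - 1*(-10) = 2 + 10 = 12)
S(g) = 1/(12 + g) (S(g) = 1/(g + 12) = 1/(12 + g))
(S(-160) - 5586) - 316*51 = (1/(12 - 160) - 5586) - 316*51 = (1/(-148) - 5586) - 16116 = (-1/148 - 5586) - 16116 = -826729/148 - 16116 = -3211897/148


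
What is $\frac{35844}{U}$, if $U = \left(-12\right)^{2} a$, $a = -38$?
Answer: $- \frac{2987}{456} \approx -6.5504$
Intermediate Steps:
$U = -5472$ ($U = \left(-12\right)^{2} \left(-38\right) = 144 \left(-38\right) = -5472$)
$\frac{35844}{U} = \frac{35844}{-5472} = 35844 \left(- \frac{1}{5472}\right) = - \frac{2987}{456}$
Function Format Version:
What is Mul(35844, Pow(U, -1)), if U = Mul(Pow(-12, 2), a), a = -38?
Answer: Rational(-2987, 456) ≈ -6.5504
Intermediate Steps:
U = -5472 (U = Mul(Pow(-12, 2), -38) = Mul(144, -38) = -5472)
Mul(35844, Pow(U, -1)) = Mul(35844, Pow(-5472, -1)) = Mul(35844, Rational(-1, 5472)) = Rational(-2987, 456)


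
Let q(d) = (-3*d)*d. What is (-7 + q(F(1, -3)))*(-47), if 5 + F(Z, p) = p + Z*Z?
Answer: 7238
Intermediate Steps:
F(Z, p) = -5 + p + Z² (F(Z, p) = -5 + (p + Z*Z) = -5 + (p + Z²) = -5 + p + Z²)
q(d) = -3*d²
(-7 + q(F(1, -3)))*(-47) = (-7 - 3*(-5 - 3 + 1²)²)*(-47) = (-7 - 3*(-5 - 3 + 1)²)*(-47) = (-7 - 3*(-7)²)*(-47) = (-7 - 3*49)*(-47) = (-7 - 147)*(-47) = -154*(-47) = 7238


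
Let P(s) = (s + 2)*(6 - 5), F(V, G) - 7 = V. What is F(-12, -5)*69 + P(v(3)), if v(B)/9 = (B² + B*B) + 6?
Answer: -127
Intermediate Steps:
F(V, G) = 7 + V
v(B) = 54 + 18*B² (v(B) = 9*((B² + B*B) + 6) = 9*((B² + B²) + 6) = 9*(2*B² + 6) = 9*(6 + 2*B²) = 54 + 18*B²)
P(s) = 2 + s (P(s) = (2 + s)*1 = 2 + s)
F(-12, -5)*69 + P(v(3)) = (7 - 12)*69 + (2 + (54 + 18*3²)) = -5*69 + (2 + (54 + 18*9)) = -345 + (2 + (54 + 162)) = -345 + (2 + 216) = -345 + 218 = -127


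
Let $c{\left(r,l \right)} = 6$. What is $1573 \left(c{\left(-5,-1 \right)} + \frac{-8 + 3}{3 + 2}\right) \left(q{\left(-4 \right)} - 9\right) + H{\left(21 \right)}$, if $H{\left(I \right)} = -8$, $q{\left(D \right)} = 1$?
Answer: $-62928$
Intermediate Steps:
$1573 \left(c{\left(-5,-1 \right)} + \frac{-8 + 3}{3 + 2}\right) \left(q{\left(-4 \right)} - 9\right) + H{\left(21 \right)} = 1573 \left(6 + \frac{-8 + 3}{3 + 2}\right) \left(1 - 9\right) - 8 = 1573 \left(6 - \frac{5}{5}\right) \left(1 - 9\right) - 8 = 1573 \left(6 - 1\right) \left(-8\right) - 8 = 1573 \cdot 5 \left(-8\right) - 8 = 1573 \left(-40\right) - 8 = -62920 - 8 = -62928$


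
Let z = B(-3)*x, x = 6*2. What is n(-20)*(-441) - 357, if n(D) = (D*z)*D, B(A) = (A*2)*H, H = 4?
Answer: 50802843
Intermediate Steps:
B(A) = 8*A (B(A) = (A*2)*4 = (2*A)*4 = 8*A)
x = 12
z = -288 (z = (8*(-3))*12 = -24*12 = -288)
n(D) = -288*D² (n(D) = (D*(-288))*D = (-288*D)*D = -288*D²)
n(-20)*(-441) - 357 = -288*(-20)²*(-441) - 357 = -288*400*(-441) - 357 = -115200*(-441) - 357 = 50803200 - 357 = 50802843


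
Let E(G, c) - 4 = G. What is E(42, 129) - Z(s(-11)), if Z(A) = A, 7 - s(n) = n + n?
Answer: 17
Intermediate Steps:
s(n) = 7 - 2*n (s(n) = 7 - (n + n) = 7 - 2*n)
E(G, c) = 4 + G
E(42, 129) - Z(s(-11)) = (4 + 42) - (7 - 2*(-11)) = 46 - (7 + 22) = 46 - 1*29 = 46 - 29 = 17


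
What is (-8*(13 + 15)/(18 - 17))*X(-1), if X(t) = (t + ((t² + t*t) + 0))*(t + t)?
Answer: 448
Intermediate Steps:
X(t) = 2*t*(t + 2*t²) (X(t) = (t + ((t² + t²) + 0))*(2*t) = (t + (2*t² + 0))*(2*t) = (t + 2*t²)*(2*t) = 2*t*(t + 2*t²))
(-8*(13 + 15)/(18 - 17))*X(-1) = (-8*(13 + 15)/(18 - 17))*((-1)²*(2 + 4*(-1))) = (-224/1)*(1*(2 - 4)) = (-224)*(1*(-2)) = -8*28*(-2) = -224*(-2) = 448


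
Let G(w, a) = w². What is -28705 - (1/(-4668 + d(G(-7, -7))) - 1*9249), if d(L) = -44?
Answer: -91676671/4712 ≈ -19456.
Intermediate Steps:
-28705 - (1/(-4668 + d(G(-7, -7))) - 1*9249) = -28705 - (1/(-4668 - 44) - 1*9249) = -28705 - (1/(-4712) - 9249) = -28705 - (-1/4712 - 9249) = -28705 - 1*(-43581289/4712) = -28705 + 43581289/4712 = -91676671/4712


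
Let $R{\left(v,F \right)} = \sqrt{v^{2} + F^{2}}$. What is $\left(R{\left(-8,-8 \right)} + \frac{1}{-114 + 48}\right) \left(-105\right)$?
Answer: $\frac{35}{22} - 840 \sqrt{2} \approx -1186.3$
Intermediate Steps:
$R{\left(v,F \right)} = \sqrt{F^{2} + v^{2}}$
$\left(R{\left(-8,-8 \right)} + \frac{1}{-114 + 48}\right) \left(-105\right) = \left(\sqrt{\left(-8\right)^{2} + \left(-8\right)^{2}} + \frac{1}{-114 + 48}\right) \left(-105\right) = \left(\sqrt{64 + 64} + \frac{1}{-66}\right) \left(-105\right) = \left(\sqrt{128} - \frac{1}{66}\right) \left(-105\right) = \left(8 \sqrt{2} - \frac{1}{66}\right) \left(-105\right) = \left(- \frac{1}{66} + 8 \sqrt{2}\right) \left(-105\right) = \frac{35}{22} - 840 \sqrt{2}$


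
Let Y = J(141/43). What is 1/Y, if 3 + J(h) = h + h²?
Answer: 1849/20397 ≈ 0.090651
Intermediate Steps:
J(h) = -3 + h + h² (J(h) = -3 + (h + h²) = -3 + h + h²)
Y = 20397/1849 (Y = -3 + 141/43 + (141/43)² = -3 + 141/43 + 19881/1849 = 20397/1849 ≈ 11.031)
1/Y = 1/(20397/1849) = 1849/20397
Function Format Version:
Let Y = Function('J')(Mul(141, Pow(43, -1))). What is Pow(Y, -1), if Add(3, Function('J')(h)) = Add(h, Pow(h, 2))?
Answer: Rational(1849, 20397) ≈ 0.090651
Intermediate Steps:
Function('J')(h) = Add(-3, h, Pow(h, 2)) (Function('J')(h) = Add(-3, Add(h, Pow(h, 2))) = Add(-3, h, Pow(h, 2)))
Y = Rational(20397, 1849) (Y = Add(-3, Mul(141, Pow(43, -1)), Pow(Mul(141, Pow(43, -1)), 2)) = Add(-3, Mul(141, Rational(1, 43)), Pow(Mul(141, Rational(1, 43)), 2)) = Add(-3, Rational(141, 43), Pow(Rational(141, 43), 2)) = Add(-3, Rational(141, 43), Rational(19881, 1849)) = Rational(20397, 1849) ≈ 11.031)
Pow(Y, -1) = Pow(Rational(20397, 1849), -1) = Rational(1849, 20397)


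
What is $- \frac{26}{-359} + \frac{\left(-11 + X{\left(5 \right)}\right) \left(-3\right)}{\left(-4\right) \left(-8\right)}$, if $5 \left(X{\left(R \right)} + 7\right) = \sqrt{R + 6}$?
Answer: $\frac{10109}{5744} - \frac{3 \sqrt{11}}{160} \approx 1.6977$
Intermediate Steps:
$X{\left(R \right)} = -7 + \frac{\sqrt{6 + R}}{5}$ ($X{\left(R \right)} = -7 + \frac{\sqrt{R + 6}}{5} = -7 + \frac{\sqrt{6 + R}}{5}$)
$- \frac{26}{-359} + \frac{\left(-11 + X{\left(5 \right)}\right) \left(-3\right)}{\left(-4\right) \left(-8\right)} = - \frac{26}{-359} + \frac{\left(-11 - \left(7 - \frac{\sqrt{6 + 5}}{5}\right)\right) \left(-3\right)}{\left(-4\right) \left(-8\right)} = \left(-26\right) \left(- \frac{1}{359}\right) + \frac{\left(-11 - \left(7 - \frac{\sqrt{11}}{5}\right)\right) \left(-3\right)}{32} = \frac{26}{359} + \left(-18 + \frac{\sqrt{11}}{5}\right) \left(-3\right) \frac{1}{32} = \frac{26}{359} + \left(54 - \frac{3 \sqrt{11}}{5}\right) \frac{1}{32} = \frac{26}{359} + \left(\frac{27}{16} - \frac{3 \sqrt{11}}{160}\right) = \frac{10109}{5744} - \frac{3 \sqrt{11}}{160}$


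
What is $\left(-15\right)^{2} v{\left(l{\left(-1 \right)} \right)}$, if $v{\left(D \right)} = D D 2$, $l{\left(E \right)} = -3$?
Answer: $4050$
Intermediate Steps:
$v{\left(D \right)} = 2 D^{2}$ ($v{\left(D \right)} = D^{2} \cdot 2 = 2 D^{2}$)
$\left(-15\right)^{2} v{\left(l{\left(-1 \right)} \right)} = \left(-15\right)^{2} \cdot 2 \left(-3\right)^{2} = 225 \cdot 2 \cdot 9 = 225 \cdot 18 = 4050$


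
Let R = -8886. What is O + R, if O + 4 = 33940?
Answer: 25050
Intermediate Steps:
O = 33936 (O = -4 + 33940 = 33936)
O + R = 33936 - 8886 = 25050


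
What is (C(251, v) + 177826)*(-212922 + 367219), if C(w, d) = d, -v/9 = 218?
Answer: 27135287608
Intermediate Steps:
v = -1962 (v = -9*218 = -1962)
(C(251, v) + 177826)*(-212922 + 367219) = (-1962 + 177826)*(-212922 + 367219) = 175864*154297 = 27135287608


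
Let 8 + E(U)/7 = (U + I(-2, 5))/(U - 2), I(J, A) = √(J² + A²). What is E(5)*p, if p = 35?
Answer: -4655/3 + 245*√29/3 ≈ -1111.9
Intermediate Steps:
I(J, A) = √(A² + J²)
E(U) = -56 + 7*(U + √29)/(-2 + U) (E(U) = -56 + 7*((U + √(5² + (-2)²))/(U - 2)) = -56 + 7*((U + √(25 + 4))/(-2 + U)) = -56 + 7*((U + √29)/(-2 + U)) = -56 + 7*(U + √29)/(-2 + U))
E(5)*p = (7*(16 + √29 - 7*5)/(-2 + 5))*35 = (7*(16 + √29 - 35)/3)*35 = (7*(⅓)*(-19 + √29))*35 = (-133/3 + 7*√29/3)*35 = -4655/3 + 245*√29/3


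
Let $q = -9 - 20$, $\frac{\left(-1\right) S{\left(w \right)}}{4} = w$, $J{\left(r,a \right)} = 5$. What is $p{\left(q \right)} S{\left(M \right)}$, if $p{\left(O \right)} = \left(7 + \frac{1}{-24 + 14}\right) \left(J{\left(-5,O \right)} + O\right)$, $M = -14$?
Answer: $- \frac{46368}{5} \approx -9273.6$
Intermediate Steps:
$S{\left(w \right)} = - 4 w$
$q = -29$ ($q = -9 - 20 = -29$)
$p{\left(O \right)} = \frac{69}{2} + \frac{69 O}{10}$ ($p{\left(O \right)} = \left(7 + \frac{1}{-24 + 14}\right) \left(5 + O\right) = \left(7 + \frac{1}{-10}\right) \left(5 + O\right) = \left(7 - \frac{1}{10}\right) \left(5 + O\right) = \frac{69 \left(5 + O\right)}{10} = \frac{69}{2} + \frac{69 O}{10}$)
$p{\left(q \right)} S{\left(M \right)} = \left(\frac{69}{2} + \frac{69}{10} \left(-29\right)\right) \left(\left(-4\right) \left(-14\right)\right) = \left(\frac{69}{2} - \frac{2001}{10}\right) 56 = \left(- \frac{828}{5}\right) 56 = - \frac{46368}{5}$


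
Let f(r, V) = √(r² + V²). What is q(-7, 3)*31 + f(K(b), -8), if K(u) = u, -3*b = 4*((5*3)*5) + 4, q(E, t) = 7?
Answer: 217 + 8*√1453/3 ≈ 318.65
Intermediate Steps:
b = -304/3 (b = -(4*((5*3)*5) + 4)/3 = -(4*(15*5) + 4)/3 = -(4*75 + 4)/3 = -(300 + 4)/3 = -⅓*304 = -304/3 ≈ -101.33)
f(r, V) = √(V² + r²)
q(-7, 3)*31 + f(K(b), -8) = 7*31 + √((-8)² + (-304/3)²) = 217 + √(64 + 92416/9) = 217 + √(92992/9) = 217 + 8*√1453/3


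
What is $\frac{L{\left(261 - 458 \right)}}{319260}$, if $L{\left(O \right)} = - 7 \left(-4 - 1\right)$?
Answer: $\frac{7}{63852} \approx 0.00010963$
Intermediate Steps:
$L{\left(O \right)} = 35$ ($L{\left(O \right)} = \left(-7\right) \left(-5\right) = 35$)
$\frac{L{\left(261 - 458 \right)}}{319260} = \frac{35}{319260} = 35 \cdot \frac{1}{319260} = \frac{7}{63852}$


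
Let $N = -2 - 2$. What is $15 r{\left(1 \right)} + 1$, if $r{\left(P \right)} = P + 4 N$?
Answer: $-224$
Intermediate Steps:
$N = -4$ ($N = -2 - 2 = -4$)
$r{\left(P \right)} = -16 + P$ ($r{\left(P \right)} = P + 4 \left(-4\right) = P - 16 = -16 + P$)
$15 r{\left(1 \right)} + 1 = 15 \left(-16 + 1\right) + 1 = 15 \left(-15\right) + 1 = -225 + 1 = -224$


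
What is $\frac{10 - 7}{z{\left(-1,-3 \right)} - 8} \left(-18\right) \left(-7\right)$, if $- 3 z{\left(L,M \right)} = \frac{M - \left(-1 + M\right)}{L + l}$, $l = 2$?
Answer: $- \frac{1134}{25} \approx -45.36$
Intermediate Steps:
$z{\left(L,M \right)} = - \frac{1}{3 \left(2 + L\right)}$ ($z{\left(L,M \right)} = - \frac{\left(M - \left(-1 + M\right)\right) \frac{1}{L + 2}}{3} = - \frac{1 \frac{1}{2 + L}}{3} = - \frac{1}{3 \left(2 + L\right)}$)
$\frac{10 - 7}{z{\left(-1,-3 \right)} - 8} \left(-18\right) \left(-7\right) = \frac{10 - 7}{- \frac{1}{6 + 3 \left(-1\right)} - 8} \left(-18\right) \left(-7\right) = \frac{3}{- \frac{1}{6 - 3} - 8} \left(-18\right) \left(-7\right) = \frac{3}{- \frac{1}{3} - 8} \left(-18\right) \left(-7\right) = \frac{3}{- \frac{25}{3}} \left(-18\right) \left(-7\right) = 3 \left(- \frac{3}{25}\right) \left(-18\right) \left(-7\right) = \left(- \frac{9}{25}\right) \left(-18\right) \left(-7\right) = \frac{162}{25} \left(-7\right) = - \frac{1134}{25}$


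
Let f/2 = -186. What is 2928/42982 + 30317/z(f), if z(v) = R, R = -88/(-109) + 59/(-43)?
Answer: -3053776511281/56886677 ≈ -53682.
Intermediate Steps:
f = -372 (f = 2*(-186) = -372)
R = -2647/4687 (R = -88*(-1/109) + 59*(-1/43) = 88/109 - 59/43 = -2647/4687 ≈ -0.56475)
z(v) = -2647/4687
2928/42982 + 30317/z(f) = 2928/42982 + 30317/(-2647/4687) = 2928*(1/42982) + 30317*(-4687/2647) = 1464/21491 - 142095779/2647 = -3053776511281/56886677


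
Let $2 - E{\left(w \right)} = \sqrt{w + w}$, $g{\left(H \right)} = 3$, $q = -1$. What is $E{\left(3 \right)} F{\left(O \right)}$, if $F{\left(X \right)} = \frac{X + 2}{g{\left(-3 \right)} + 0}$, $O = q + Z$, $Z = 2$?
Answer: $2 - \sqrt{6} \approx -0.44949$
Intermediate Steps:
$E{\left(w \right)} = 2 - \sqrt{2} \sqrt{w}$ ($E{\left(w \right)} = 2 - \sqrt{w + w} = 2 - \sqrt{2 w} = 2 - \sqrt{2} \sqrt{w}$)
$O = 1$ ($O = -1 + 2 = 1$)
$F{\left(X \right)} = \frac{2}{3} + \frac{X}{3}$ ($F{\left(X \right)} = \frac{X + 2}{3 + 0} = \frac{2 + X}{3} = \left(2 + X\right) \frac{1}{3} = \frac{2}{3} + \frac{X}{3}$)
$E{\left(3 \right)} F{\left(O \right)} = \left(2 - \sqrt{2} \sqrt{3}\right) \left(\frac{2}{3} + \frac{1}{3} \cdot 1\right) = \left(2 - \sqrt{6}\right) \left(\frac{2}{3} + \frac{1}{3}\right) = \left(2 - \sqrt{6}\right) 1 = 2 - \sqrt{6}$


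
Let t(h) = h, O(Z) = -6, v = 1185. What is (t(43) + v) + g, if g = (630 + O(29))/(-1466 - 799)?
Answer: 926932/755 ≈ 1227.7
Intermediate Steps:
g = -208/755 (g = (630 - 6)/(-1466 - 799) = 624/(-2265) = 624*(-1/2265) = -208/755 ≈ -0.27550)
(t(43) + v) + g = (43 + 1185) - 208/755 = 1228 - 208/755 = 926932/755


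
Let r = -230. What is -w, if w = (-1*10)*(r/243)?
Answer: -2300/243 ≈ -9.4650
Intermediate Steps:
w = 2300/243 (w = (-1*10)*(-230/243) = -(-2300)/243 = -10*(-230/243) = 2300/243 ≈ 9.4650)
-w = -1*2300/243 = -2300/243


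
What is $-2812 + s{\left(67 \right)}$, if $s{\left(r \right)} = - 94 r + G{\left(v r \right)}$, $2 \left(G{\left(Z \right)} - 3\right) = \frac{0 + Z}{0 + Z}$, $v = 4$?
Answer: $- \frac{18213}{2} \approx -9106.5$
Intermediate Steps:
$G{\left(Z \right)} = \frac{7}{2}$ ($G{\left(Z \right)} = 3 + \frac{\left(0 + Z\right) \frac{1}{0 + Z}}{2} = 3 + \frac{Z \frac{1}{Z}}{2} = 3 + \frac{1}{2} \cdot 1 = 3 + \frac{1}{2} = \frac{7}{2}$)
$s{\left(r \right)} = \frac{7}{2} - 94 r$ ($s{\left(r \right)} = - 94 r + \frac{7}{2} = \frac{7}{2} - 94 r$)
$-2812 + s{\left(67 \right)} = -2812 + \left(\frac{7}{2} - 6298\right) = -2812 - \frac{12589}{2} = - \frac{18213}{2}$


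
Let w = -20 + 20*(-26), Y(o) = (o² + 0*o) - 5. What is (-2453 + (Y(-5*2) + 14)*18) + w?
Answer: -1031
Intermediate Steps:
Y(o) = -5 + o² (Y(o) = (o² + 0) - 5 = o² - 5 = -5 + o²)
w = -540 (w = -20 - 520 = -540)
(-2453 + (Y(-5*2) + 14)*18) + w = (-2453 + ((-5 + (-5*2)²) + 14)*18) - 540 = (-2453 + ((-5 + (-10)²) + 14)*18) - 540 = (-2453 + ((-5 + 100) + 14)*18) - 540 = (-2453 + (95 + 14)*18) - 540 = (-2453 + 109*18) - 540 = (-2453 + 1962) - 540 = -491 - 540 = -1031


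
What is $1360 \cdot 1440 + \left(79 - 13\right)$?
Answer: $1958466$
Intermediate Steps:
$1360 \cdot 1440 + \left(79 - 13\right) = 1958400 + \left(79 - 13\right) = 1958400 + 66 = 1958466$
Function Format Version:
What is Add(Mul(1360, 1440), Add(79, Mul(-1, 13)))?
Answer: 1958466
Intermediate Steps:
Add(Mul(1360, 1440), Add(79, Mul(-1, 13))) = Add(1958400, Add(79, -13)) = Add(1958400, 66) = 1958466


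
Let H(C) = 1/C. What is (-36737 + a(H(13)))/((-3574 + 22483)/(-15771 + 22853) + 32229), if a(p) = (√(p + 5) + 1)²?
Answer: -3381669164/2967440931 + 14164*√858/2967440931 ≈ -1.1395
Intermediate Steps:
a(p) = (1 + √(5 + p))² (a(p) = (√(5 + p) + 1)² = (1 + √(5 + p))²)
(-36737 + a(H(13)))/((-3574 + 22483)/(-15771 + 22853) + 32229) = (-36737 + (1 + √(5 + 1/13))²)/((-3574 + 22483)/(-15771 + 22853) + 32229) = (-36737 + (1 + √(5 + 1/13))²)/(18909/7082 + 32229) = (-36737 + (1 + √(66/13))²)/(18909*(1/7082) + 32229) = (-36737 + (1 + √858/13)²)/(18909/7082 + 32229) = (-36737 + (1 + √858/13)²)/(228264687/7082) = (-36737 + (1 + √858/13)²)*(7082/228264687) = -260171434/228264687 + 7082*(1 + √858/13)²/228264687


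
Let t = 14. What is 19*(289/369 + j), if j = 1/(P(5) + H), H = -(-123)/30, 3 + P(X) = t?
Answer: 899251/55719 ≈ 16.139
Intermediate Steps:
P(X) = 11 (P(X) = -3 + 14 = 11)
H = 41/10 (H = -(-123)/30 = -3*(-41/30) = 41/10 ≈ 4.1000)
j = 10/151 (j = 1/(11 + 41/10) = 1/(151/10) = 10/151 ≈ 0.066225)
19*(289/369 + j) = 19*(289/369 + 10/151) = 19*(47329/55719) = 899251/55719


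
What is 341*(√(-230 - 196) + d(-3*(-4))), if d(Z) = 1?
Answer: 341 + 341*I*√426 ≈ 341.0 + 7038.2*I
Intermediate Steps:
341*(√(-230 - 196) + d(-3*(-4))) = 341*(√(-230 - 196) + 1) = 341*(√(-426) + 1) = 341*(I*√426 + 1) = 341*(1 + I*√426) = 341 + 341*I*√426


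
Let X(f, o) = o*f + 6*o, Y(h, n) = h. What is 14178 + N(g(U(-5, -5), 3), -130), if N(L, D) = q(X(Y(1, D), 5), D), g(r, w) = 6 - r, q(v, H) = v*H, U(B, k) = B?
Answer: 9628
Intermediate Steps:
X(f, o) = 6*o + f*o (X(f, o) = f*o + 6*o = 6*o + f*o)
q(v, H) = H*v
N(L, D) = 35*D (N(L, D) = D*(5*(6 + 1)) = D*(5*7) = D*35 = 35*D)
14178 + N(g(U(-5, -5), 3), -130) = 14178 + 35*(-130) = 14178 - 4550 = 9628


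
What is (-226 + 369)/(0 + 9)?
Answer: 143/9 ≈ 15.889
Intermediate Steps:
(-226 + 369)/(0 + 9) = 143/9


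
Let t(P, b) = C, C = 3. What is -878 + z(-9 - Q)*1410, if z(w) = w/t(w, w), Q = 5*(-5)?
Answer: 6642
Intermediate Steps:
t(P, b) = 3
Q = -25
z(w) = w/3
-878 + z(-9 - Q)*1410 = -878 + ((-9 - 1*(-25))/3)*1410 = -878 + ((-9 + 25)/3)*1410 = -878 + ((1/3)*16)*1410 = -878 + (16/3)*1410 = -878 + 7520 = 6642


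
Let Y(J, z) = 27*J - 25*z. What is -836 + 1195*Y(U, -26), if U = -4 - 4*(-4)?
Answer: 1163094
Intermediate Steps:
U = 12 (U = -4 + 16 = 12)
Y(J, z) = -25*z + 27*J
-836 + 1195*Y(U, -26) = -836 + 1195*(-25*(-26) + 27*12) = -836 + 1195*(650 + 324) = -836 + 1195*974 = -836 + 1163930 = 1163094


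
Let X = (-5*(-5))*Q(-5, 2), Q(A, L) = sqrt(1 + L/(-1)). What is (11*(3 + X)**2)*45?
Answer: -304920 + 74250*I ≈ -3.0492e+5 + 74250.0*I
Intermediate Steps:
Q(A, L) = sqrt(1 - L) (Q(A, L) = sqrt(1 + L*(-1)) = sqrt(1 - L))
X = 25*I (X = (-5*(-5))*sqrt(1 - 1*2) = 25*sqrt(1 - 2) = 25*sqrt(-1) = 25*I ≈ 25.0*I)
(11*(3 + X)**2)*45 = (11*(3 + 25*I)**2)*45 = 495*(3 + 25*I)**2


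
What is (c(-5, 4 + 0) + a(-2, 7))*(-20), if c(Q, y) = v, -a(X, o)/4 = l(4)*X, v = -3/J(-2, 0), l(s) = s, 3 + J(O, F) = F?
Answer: -660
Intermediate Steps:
J(O, F) = -3 + F
v = 1 (v = -3/(-3 + 0) = -3/(-3) = -3*(-⅓) = 1)
a(X, o) = -16*X
c(Q, y) = 1
(c(-5, 4 + 0) + a(-2, 7))*(-20) = (1 - 16*(-2))*(-20) = (1 + 32)*(-20) = 33*(-20) = -660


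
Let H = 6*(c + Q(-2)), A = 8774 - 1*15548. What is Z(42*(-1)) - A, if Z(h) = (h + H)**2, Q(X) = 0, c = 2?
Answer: 7674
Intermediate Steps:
A = -6774 (A = 8774 - 15548 = -6774)
H = 12 (H = 6*(2 + 0) = 6*2 = 12)
Z(h) = (12 + h)**2 (Z(h) = (h + 12)**2 = (12 + h)**2)
Z(42*(-1)) - A = (12 + 42*(-1))**2 - 1*(-6774) = (12 - 42)**2 + 6774 = (-30)**2 + 6774 = 900 + 6774 = 7674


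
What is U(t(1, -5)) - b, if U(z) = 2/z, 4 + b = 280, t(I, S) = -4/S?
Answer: -547/2 ≈ -273.50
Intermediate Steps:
b = 276 (b = -4 + 280 = 276)
U(t(1, -5)) - b = 2/((-4/(-5))) - 1*276 = 2/((-4*(-⅕))) - 276 = 2/(⅘) - 276 = 2*(5/4) - 276 = 5/2 - 276 = -547/2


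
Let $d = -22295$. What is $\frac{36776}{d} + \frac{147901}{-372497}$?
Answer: $- \frac{16996402467}{8304820615} \approx -2.0466$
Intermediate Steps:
$\frac{36776}{d} + \frac{147901}{-372497} = \frac{36776}{-22295} + \frac{147901}{-372497} = 36776 \left(- \frac{1}{22295}\right) + 147901 \left(- \frac{1}{372497}\right) = - \frac{36776}{22295} - \frac{147901}{372497} = - \frac{16996402467}{8304820615}$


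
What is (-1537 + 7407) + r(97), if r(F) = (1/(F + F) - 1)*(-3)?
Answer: 1139359/194 ≈ 5873.0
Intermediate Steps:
r(F) = 3 - 3/(2*F) (r(F) = (1/(2*F) - 1)*(-3) = (-1 + 1/(2*F))*(-3) = 3 - 3/(2*F))
(-1537 + 7407) + r(97) = (-1537 + 7407) + (3 - 3/2/97) = 5870 + (3 - 3/2*1/97) = 5870 + (3 - 3/194) = 5870 + 579/194 = 1139359/194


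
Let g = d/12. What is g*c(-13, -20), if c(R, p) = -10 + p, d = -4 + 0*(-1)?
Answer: 10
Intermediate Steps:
d = -4 (d = -4 + 0 = -4)
g = -1/3 (g = -4/12 = -4*1/12 = -1/3 ≈ -0.33333)
g*c(-13, -20) = -(-10 - 20)/3 = -1/3*(-30) = 10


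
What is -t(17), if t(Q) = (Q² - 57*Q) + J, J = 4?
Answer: 676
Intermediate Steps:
t(Q) = 4 + Q² - 57*Q (t(Q) = (Q² - 57*Q) + 4 = 4 + Q² - 57*Q)
-t(17) = -(4 + 17² - 57*17) = -(4 + 289 - 969) = -1*(-676) = 676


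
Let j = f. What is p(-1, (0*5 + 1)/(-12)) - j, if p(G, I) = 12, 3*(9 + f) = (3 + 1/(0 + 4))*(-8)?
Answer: 89/3 ≈ 29.667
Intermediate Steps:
f = -53/3 (f = -9 + ((3 + 1/(0 + 4))*(-8))/3 = -9 + ((3 + 1/4)*(-8))/3 = -9 + ((3 + ¼)*(-8))/3 = -9 + ((13/4)*(-8))/3 = -9 + (⅓)*(-26) = -9 - 26/3 = -53/3 ≈ -17.667)
j = -53/3 ≈ -17.667
p(-1, (0*5 + 1)/(-12)) - j = 12 - 1*(-53/3) = 12 + 53/3 = 89/3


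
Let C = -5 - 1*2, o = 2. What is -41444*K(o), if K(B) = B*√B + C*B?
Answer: 580216 - 82888*√2 ≈ 4.6299e+5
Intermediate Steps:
C = -7 (C = -5 - 2 = -7)
K(B) = B^(3/2) - 7*B (K(B) = B*√B - 7*B = B^(3/2) - 7*B)
-41444*K(o) = -41444*(2^(3/2) - 7*2) = -41444*(2*√2 - 14) = -41444*(-14 + 2*√2) = 580216 - 82888*√2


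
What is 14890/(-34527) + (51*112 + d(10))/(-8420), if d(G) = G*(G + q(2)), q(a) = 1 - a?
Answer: -162849727/145358670 ≈ -1.1203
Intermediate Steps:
d(G) = G*(-1 + G) (d(G) = G*(G + (1 - 1*2)) = G*(G + (1 - 2)) = G*(G - 1) = G*(-1 + G))
14890/(-34527) + (51*112 + d(10))/(-8420) = 14890/(-34527) + (51*112 + 10*(-1 + 10))/(-8420) = 14890*(-1/34527) + (5712 + 10*9)*(-1/8420) = -14890/34527 + (5712 + 90)*(-1/8420) = -14890/34527 + 5802*(-1/8420) = -14890/34527 - 2901/4210 = -162849727/145358670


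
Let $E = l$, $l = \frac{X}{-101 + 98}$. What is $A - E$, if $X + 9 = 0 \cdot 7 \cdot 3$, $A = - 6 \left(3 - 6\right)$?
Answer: $15$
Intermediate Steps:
$A = 18$ ($A = \left(-6\right) \left(-3\right) = 18$)
$X = -9$ ($X = -9 + 0 \cdot 7 \cdot 3 = -9 + 0 \cdot 3 = -9 + 0 = -9$)
$l = 3$ ($l = - \frac{9}{-101 + 98} = - \frac{9}{-3} = \left(-9\right) \left(- \frac{1}{3}\right) = 3$)
$E = 3$
$A - E = 18 - 3 = 15$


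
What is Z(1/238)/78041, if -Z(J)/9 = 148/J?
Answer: -317016/78041 ≈ -4.0622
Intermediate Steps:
Z(J) = -1332/J
Z(1/238)/78041 = -1332/(1/238)/78041 = -1332/1/238*(1/78041) = -1332*238*(1/78041) = -317016*1/78041 = -317016/78041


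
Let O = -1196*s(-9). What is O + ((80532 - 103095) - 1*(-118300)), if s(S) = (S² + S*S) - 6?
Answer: -90839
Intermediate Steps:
s(S) = -6 + 2*S² (s(S) = (S² + S²) - 6 = 2*S² - 6 = -6 + 2*S²)
O = -186576 (O = -1196*(-6 + 2*(-9)²) = -1196*(-6 + 2*81) = -1196*(-6 + 162) = -1196*156 = -186576)
O + ((80532 - 103095) - 1*(-118300)) = -186576 + ((80532 - 103095) - 1*(-118300)) = -186576 + (-22563 + 118300) = -186576 + 95737 = -90839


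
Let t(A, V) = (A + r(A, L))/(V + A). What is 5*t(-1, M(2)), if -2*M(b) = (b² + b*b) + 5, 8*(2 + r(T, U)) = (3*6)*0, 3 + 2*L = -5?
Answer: 2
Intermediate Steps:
L = -4 (L = -3/2 + (½)*(-5) = -3/2 - 5/2 = -4)
r(T, U) = -2 (r(T, U) = -2 + ((3*6)*0)/8 = -2 + (18*0)/8 = -2 + (⅛)*0 = -2 + 0 = -2)
M(b) = -5/2 - b² (M(b) = -((b² + b*b) + 5)/2 = -((b² + b²) + 5)/2 = -(2*b² + 5)/2 = -(5 + 2*b²)/2 = -5/2 - b²)
t(A, V) = (-2 + A)/(A + V) (t(A, V) = (A - 2)/(V + A) = (-2 + A)/(A + V))
5*t(-1, M(2)) = 5*((-2 - 1)/(-1 + (-5/2 - 1*2²))) = 5*(-3/(-1 + (-5/2 - 1*4))) = 5*(-3/(-1 + (-5/2 - 4))) = 5*(-3/(-1 - 13/2)) = 5*(-3/(-15/2)) = 5*(-2/15*(-3)) = 5*(⅖) = 2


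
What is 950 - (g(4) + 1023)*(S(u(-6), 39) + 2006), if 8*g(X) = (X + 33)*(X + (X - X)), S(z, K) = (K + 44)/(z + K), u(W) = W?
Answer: -138000623/66 ≈ -2.0909e+6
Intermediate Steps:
S(z, K) = (44 + K)/(K + z)
g(X) = X*(33 + X)/8 (g(X) = ((X + 33)*(X + (X - X)))/8 = ((33 + X)*(X + 0))/8 = ((33 + X)*X)/8 = (X*(33 + X))/8 = X*(33 + X)/8)
950 - (g(4) + 1023)*(S(u(-6), 39) + 2006) = 950 - ((⅛)*4*(33 + 4) + 1023)*((44 + 39)/(39 - 6) + 2006) = 950 - ((⅛)*4*37 + 1023)*(83/33 + 2006) = 950 - (37/2 + 1023)*((1/33)*83 + 2006) = 950 - 2083*(83/33 + 2006)/2 = 950 - 2083*66281/(2*33) = 950 - 1*138063323/66 = 950 - 138063323/66 = -138000623/66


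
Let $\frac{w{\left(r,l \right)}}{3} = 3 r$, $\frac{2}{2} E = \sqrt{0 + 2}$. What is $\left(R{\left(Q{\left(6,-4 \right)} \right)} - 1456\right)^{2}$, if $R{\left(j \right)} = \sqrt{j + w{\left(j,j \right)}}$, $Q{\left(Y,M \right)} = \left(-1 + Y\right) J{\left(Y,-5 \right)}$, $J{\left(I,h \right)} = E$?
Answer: $\left(1456 - 5 \cdot 2^{\frac{3}{4}}\right)^{2} \approx 2.0955 \cdot 10^{6}$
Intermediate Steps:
$E = \sqrt{2}$ ($E = \sqrt{0 + 2} = \sqrt{2} \approx 1.4142$)
$J{\left(I,h \right)} = \sqrt{2}$
$Q{\left(Y,M \right)} = \sqrt{2} \left(-1 + Y\right)$ ($Q{\left(Y,M \right)} = \left(-1 + Y\right) \sqrt{2} = \sqrt{2} \left(-1 + Y\right)$)
$w{\left(r,l \right)} = 9 r$ ($w{\left(r,l \right)} = 3 \cdot 3 r = 9 r$)
$R{\left(j \right)} = \sqrt{10} \sqrt{j}$ ($R{\left(j \right)} = \sqrt{j + 9 j} = \sqrt{10 j} = \sqrt{10} \sqrt{j}$)
$\left(R{\left(Q{\left(6,-4 \right)} \right)} - 1456\right)^{2} = \left(\sqrt{10} \sqrt{\sqrt{2} \left(-1 + 6\right)} - 1456\right)^{2} = \left(\sqrt{10} \sqrt{\sqrt{2} \cdot 5} - 1456\right)^{2} = \left(\sqrt{10} \sqrt{5 \sqrt{2}} - 1456\right)^{2} = \left(\sqrt{10} \sqrt[4]{2} \sqrt{5} - 1456\right)^{2} = \left(5 \cdot 2^{\frac{3}{4}} - 1456\right)^{2} = \left(-1456 + 5 \cdot 2^{\frac{3}{4}}\right)^{2}$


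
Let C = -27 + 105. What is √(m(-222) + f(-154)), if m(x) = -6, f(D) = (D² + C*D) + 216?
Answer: √11914 ≈ 109.15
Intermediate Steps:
C = 78
f(D) = 216 + D² + 78*D (f(D) = (D² + 78*D) + 216 = 216 + D² + 78*D)
√(m(-222) + f(-154)) = √(-6 + (216 + (-154)² + 78*(-154))) = √(-6 + (216 + 23716 - 12012)) = √(-6 + 11920) = √11914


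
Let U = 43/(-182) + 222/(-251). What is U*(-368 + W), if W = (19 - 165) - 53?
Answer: 4146957/6526 ≈ 635.45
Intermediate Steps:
U = -51197/45682 (U = 43*(-1/182) + 222*(-1/251) = -43/182 - 222/251 = -51197/45682 ≈ -1.1207)
W = -199 (W = -146 - 53 = -199)
U*(-368 + W) = -51197*(-368 - 199)/45682 = -51197/45682*(-567) = 4146957/6526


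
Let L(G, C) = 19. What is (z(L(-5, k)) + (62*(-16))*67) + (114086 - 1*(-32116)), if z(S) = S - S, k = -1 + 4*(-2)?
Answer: 79738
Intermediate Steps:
k = -9 (k = -1 - 8 = -9)
z(S) = 0
(z(L(-5, k)) + (62*(-16))*67) + (114086 - 1*(-32116)) = (0 + (62*(-16))*67) + (114086 - 1*(-32116)) = (0 - 992*67) + (114086 + 32116) = (0 - 66464) + 146202 = -66464 + 146202 = 79738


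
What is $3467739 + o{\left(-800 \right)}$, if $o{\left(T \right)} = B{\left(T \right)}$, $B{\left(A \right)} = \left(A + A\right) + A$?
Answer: $3465339$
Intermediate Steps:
$B{\left(A \right)} = 3 A$ ($B{\left(A \right)} = 2 A + A = 3 A$)
$o{\left(T \right)} = 3 T$
$3467739 + o{\left(-800 \right)} = 3467739 + 3 \left(-800\right) = 3467739 - 2400 = 3465339$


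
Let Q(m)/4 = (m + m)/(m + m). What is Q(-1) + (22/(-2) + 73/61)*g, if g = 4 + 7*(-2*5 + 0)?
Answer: 39712/61 ≈ 651.02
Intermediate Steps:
Q(m) = 4 (Q(m) = 4*((m + m)/(m + m)) = 4*((2*m)/((2*m))) = 4*((2*m)*(1/(2*m))) = 4*1 = 4)
g = -66 (g = 4 + 7*(-10 + 0) = 4 + 7*(-10) = 4 - 70 = -66)
Q(-1) + (22/(-2) + 73/61)*g = 4 + (22/(-2) + 73/61)*(-66) = 4 + (22*(-½) + 73*(1/61))*(-66) = 4 + (-11 + 73/61)*(-66) = 4 - 598/61*(-66) = 4 + 39468/61 = 39712/61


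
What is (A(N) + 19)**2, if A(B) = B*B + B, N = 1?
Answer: 441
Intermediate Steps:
A(B) = B + B**2 (A(B) = B**2 + B = B + B**2)
(A(N) + 19)**2 = (1*(1 + 1) + 19)**2 = (1*2 + 19)**2 = (2 + 19)**2 = 21**2 = 441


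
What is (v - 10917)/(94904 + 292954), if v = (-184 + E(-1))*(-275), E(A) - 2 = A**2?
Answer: 19429/193929 ≈ 0.10019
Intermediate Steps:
E(A) = 2 + A**2
v = 49775 (v = (-184 + (2 + (-1)**2))*(-275) = (-184 + (2 + 1))*(-275) = (-184 + 3)*(-275) = -181*(-275) = 49775)
(v - 10917)/(94904 + 292954) = (49775 - 10917)/(94904 + 292954) = 38858/387858 = 38858*(1/387858) = 19429/193929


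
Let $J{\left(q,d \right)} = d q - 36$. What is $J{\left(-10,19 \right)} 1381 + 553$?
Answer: $-311553$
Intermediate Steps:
$J{\left(q,d \right)} = -36 + d q$
$J{\left(-10,19 \right)} 1381 + 553 = \left(-36 + 19 \left(-10\right)\right) 1381 + 553 = \left(-36 - 190\right) 1381 + 553 = \left(-226\right) 1381 + 553 = -312106 + 553 = -311553$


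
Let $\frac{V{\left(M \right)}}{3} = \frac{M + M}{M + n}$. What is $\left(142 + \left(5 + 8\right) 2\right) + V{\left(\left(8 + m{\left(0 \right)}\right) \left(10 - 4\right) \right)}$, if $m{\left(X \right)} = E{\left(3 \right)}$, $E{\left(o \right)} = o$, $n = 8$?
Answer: $\frac{6414}{37} \approx 173.35$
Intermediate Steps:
$m{\left(X \right)} = 3$
$V{\left(M \right)} = \frac{6 M}{8 + M}$ ($V{\left(M \right)} = 3 \frac{M + M}{M + 8} = 3 \frac{2 M}{8 + M} = \frac{6 M}{8 + M}$)
$\left(142 + \left(5 + 8\right) 2\right) + V{\left(\left(8 + m{\left(0 \right)}\right) \left(10 - 4\right) \right)} = \left(142 + \left(5 + 8\right) 2\right) + \frac{6 \left(8 + 3\right) \left(10 - 4\right)}{8 + \left(8 + 3\right) \left(10 - 4\right)} = \left(142 + 13 \cdot 2\right) + \frac{6 \cdot 11 \cdot 6}{8 + 11 \cdot 6} = \left(142 + 26\right) + 6 \cdot 66 \frac{1}{8 + 66} = 168 + 6 \cdot 66 \cdot \frac{1}{74} = 168 + \frac{198}{37} = \frac{6414}{37}$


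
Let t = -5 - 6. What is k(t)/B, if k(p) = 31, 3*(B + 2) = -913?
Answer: -93/919 ≈ -0.10120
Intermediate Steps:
B = -919/3 (B = -2 + (⅓)*(-913) = -2 - 913/3 = -919/3 ≈ -306.33)
t = -11
k(t)/B = 31/(-919/3) = 31*(-3/919) = -93/919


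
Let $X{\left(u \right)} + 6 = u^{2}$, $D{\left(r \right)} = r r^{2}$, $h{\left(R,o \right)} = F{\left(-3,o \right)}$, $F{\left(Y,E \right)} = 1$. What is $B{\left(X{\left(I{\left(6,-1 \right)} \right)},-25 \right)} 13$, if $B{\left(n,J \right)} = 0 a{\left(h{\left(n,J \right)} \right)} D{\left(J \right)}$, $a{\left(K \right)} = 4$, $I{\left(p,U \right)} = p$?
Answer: $0$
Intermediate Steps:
$h{\left(R,o \right)} = 1$
$D{\left(r \right)} = r^{3}$
$X{\left(u \right)} = -6 + u^{2}$
$B{\left(n,J \right)} = 0$ ($B{\left(n,J \right)} = 0 \cdot 4 J^{3} = 0 J^{3} = 0$)
$B{\left(X{\left(I{\left(6,-1 \right)} \right)},-25 \right)} 13 = 0 \cdot 13 = 0$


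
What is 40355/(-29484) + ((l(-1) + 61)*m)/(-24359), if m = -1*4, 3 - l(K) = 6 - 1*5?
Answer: -139368211/102600108 ≈ -1.3584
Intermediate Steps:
l(K) = 2 (l(K) = 3 - (6 - 1*5) = 3 - (6 - 5) = 3 - 1*1 = 3 - 1 = 2)
m = -4
40355/(-29484) + ((l(-1) + 61)*m)/(-24359) = 40355/(-29484) + ((2 + 61)*(-4))/(-24359) = 40355*(-1/29484) + (63*(-4))*(-1/24359) = -5765/4212 - 252*(-1/24359) = -5765/4212 + 252/24359 = -139368211/102600108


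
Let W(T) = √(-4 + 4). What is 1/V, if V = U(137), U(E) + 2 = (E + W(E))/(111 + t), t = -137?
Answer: -26/189 ≈ -0.13757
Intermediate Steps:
W(T) = 0 (W(T) = √0 = 0)
U(E) = -2 - E/26 (U(E) = -2 + (E + 0)/(111 - 137) = -2 + E/(-26) = -2 + E*(-1/26) = -2 - E/26)
V = -189/26 (V = -2 - 1/26*137 = -2 - 137/26 = -189/26 ≈ -7.2692)
1/V = 1/(-189/26) = -26/189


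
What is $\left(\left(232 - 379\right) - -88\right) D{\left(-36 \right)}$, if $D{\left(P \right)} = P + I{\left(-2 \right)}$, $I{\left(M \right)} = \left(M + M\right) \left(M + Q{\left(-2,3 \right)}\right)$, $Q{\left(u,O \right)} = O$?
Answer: $2360$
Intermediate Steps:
$I{\left(M \right)} = 2 M \left(3 + M\right)$ ($I{\left(M \right)} = \left(M + M\right) \left(M + 3\right) = 2 M \left(3 + M\right)$)
$D{\left(P \right)} = -4 + P$ ($D{\left(P \right)} = P + 2 \left(-2\right) \left(3 - 2\right) = P + 2 \left(-2\right) 1 = P - 4 = -4 + P$)
$\left(\left(232 - 379\right) - -88\right) D{\left(-36 \right)} = \left(\left(232 - 379\right) - -88\right) \left(-4 - 36\right) = \left(\left(232 - 379\right) + \left(-641 + 729\right)\right) \left(-40\right) = \left(-147 + 88\right) \left(-40\right) = \left(-59\right) \left(-40\right) = 2360$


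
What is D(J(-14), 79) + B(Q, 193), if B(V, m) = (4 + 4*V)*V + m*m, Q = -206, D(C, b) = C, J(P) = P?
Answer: 206155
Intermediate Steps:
B(V, m) = m**2 + V*(4 + 4*V) (B(V, m) = V*(4 + 4*V) + m**2 = m**2 + V*(4 + 4*V))
D(J(-14), 79) + B(Q, 193) = -14 + (193**2 + 4*(-206) + 4*(-206)**2) = -14 + (37249 - 824 + 4*42436) = -14 + (37249 - 824 + 169744) = -14 + 206169 = 206155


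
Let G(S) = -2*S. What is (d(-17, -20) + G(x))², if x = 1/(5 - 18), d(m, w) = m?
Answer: 47961/169 ≈ 283.79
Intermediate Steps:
x = -1/13 (x = 1/(-13) = -1/13 ≈ -0.076923)
(d(-17, -20) + G(x))² = (-17 - 2*(-1/13))² = (-17 + 2/13)² = (-219/13)² = 47961/169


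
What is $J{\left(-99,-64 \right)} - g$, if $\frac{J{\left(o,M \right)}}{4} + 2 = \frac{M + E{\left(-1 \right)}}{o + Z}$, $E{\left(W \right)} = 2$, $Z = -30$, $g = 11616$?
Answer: $- \frac{1499248}{129} \approx -11622.0$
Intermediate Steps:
$J{\left(o,M \right)} = -8 + \frac{4 \left(2 + M\right)}{-30 + o}$ ($J{\left(o,M \right)} = -8 + 4 \frac{M + 2}{o - 30} = -8 + 4 \frac{2 + M}{-30 + o} = -8 + \frac{4 \left(2 + M\right)}{-30 + o}$)
$J{\left(-99,-64 \right)} - g = \frac{4 \left(62 - 64 - -198\right)}{-30 - 99} - 11616 = \frac{4 \left(62 - 64 + 198\right)}{-129} - 11616 = 4 \left(- \frac{1}{129}\right) 196 - 11616 = - \frac{784}{129} - 11616 = - \frac{1499248}{129}$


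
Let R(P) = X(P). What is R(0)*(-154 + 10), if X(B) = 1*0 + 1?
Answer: -144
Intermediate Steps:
X(B) = 1 (X(B) = 0 + 1 = 1)
R(P) = 1
R(0)*(-154 + 10) = 1*(-154 + 10) = 1*(-144) = -144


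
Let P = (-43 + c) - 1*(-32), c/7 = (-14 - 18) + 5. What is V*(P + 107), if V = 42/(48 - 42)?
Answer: -651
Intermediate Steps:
c = -189 (c = 7*((-14 - 18) + 5) = 7*(-32 + 5) = 7*(-27) = -189)
V = 7 (V = 42/6 = 42*(⅙) = 7)
P = -200 (P = (-43 - 189) - 1*(-32) = -232 + 32 = -200)
V*(P + 107) = 7*(-200 + 107) = 7*(-93) = -651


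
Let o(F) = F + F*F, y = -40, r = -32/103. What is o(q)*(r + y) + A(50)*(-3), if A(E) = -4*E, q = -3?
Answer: 36888/103 ≈ 358.14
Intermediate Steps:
r = -32/103 (r = -32*1/103 = -32/103 ≈ -0.31068)
o(F) = F + F**2
o(q)*(r + y) + A(50)*(-3) = (-3*(1 - 3))*(-32/103 - 40) - 4*50*(-3) = -3*(-2)*(-4152/103) - 200*(-3) = 6*(-4152/103) + 600 = -24912/103 + 600 = 36888/103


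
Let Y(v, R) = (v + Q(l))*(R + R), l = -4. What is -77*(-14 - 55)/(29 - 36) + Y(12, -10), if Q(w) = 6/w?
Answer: -969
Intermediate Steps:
Y(v, R) = 2*R*(-3/2 + v) (Y(v, R) = (v + 6/(-4))*(R + R) = (v + 6*(-1/4))*(2*R) = (v - 3/2)*(2*R) = (-3/2 + v)*(2*R) = 2*R*(-3/2 + v))
-77*(-14 - 55)/(29 - 36) + Y(12, -10) = -77*(-14 - 55)/(29 - 36) - 10*(-3 + 2*12) = -(-5313)/(-7) - 10*(-3 + 24) = -(-5313)*(-1)/7 - 10*21 = -77*69/7 - 210 = -759 - 210 = -969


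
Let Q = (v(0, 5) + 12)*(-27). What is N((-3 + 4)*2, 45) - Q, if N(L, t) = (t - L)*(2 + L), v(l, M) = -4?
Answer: 388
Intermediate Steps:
N(L, t) = (2 + L)*(t - L)
Q = -216 (Q = (-4 + 12)*(-27) = 8*(-27) = -216)
N((-3 + 4)*2, 45) - Q = (-((-3 + 4)*2)² - 2*(-3 + 4)*2 + 2*45 + ((-3 + 4)*2)*45) - 1*(-216) = (-(1*2)² - 2*2 + 90 + (1*2)*45) + 216 = (-1*2² - 2*2 + 90 + 2*45) + 216 = (-1*4 - 4 + 90 + 90) + 216 = (-4 - 4 + 90 + 90) + 216 = 172 + 216 = 388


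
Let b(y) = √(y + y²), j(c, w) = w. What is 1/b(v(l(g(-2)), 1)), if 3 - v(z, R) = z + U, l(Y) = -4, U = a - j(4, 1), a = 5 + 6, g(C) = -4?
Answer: √6/6 ≈ 0.40825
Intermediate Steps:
a = 11
U = 10 (U = 11 - 1*1 = 11 - 1 = 10)
v(z, R) = -7 - z (v(z, R) = 3 - (z + 10) = 3 - (10 + z) = 3 + (-10 - z) = -7 - z)
1/b(v(l(g(-2)), 1)) = 1/(√((-7 - 1*(-4))*(1 + (-7 - 1*(-4))))) = 1/(√((-7 + 4)*(1 + (-7 + 4)))) = 1/(√(-3*(1 - 3))) = 1/(√(-3*(-2))) = 1/(√6) = √6/6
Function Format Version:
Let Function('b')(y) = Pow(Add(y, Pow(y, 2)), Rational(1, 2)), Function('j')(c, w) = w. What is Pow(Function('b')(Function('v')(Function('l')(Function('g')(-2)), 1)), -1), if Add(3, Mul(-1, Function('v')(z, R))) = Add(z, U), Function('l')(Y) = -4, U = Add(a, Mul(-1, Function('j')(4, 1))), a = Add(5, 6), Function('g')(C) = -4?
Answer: Mul(Rational(1, 6), Pow(6, Rational(1, 2))) ≈ 0.40825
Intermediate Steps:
a = 11
U = 10 (U = Add(11, Mul(-1, 1)) = Add(11, -1) = 10)
Function('v')(z, R) = Add(-7, Mul(-1, z)) (Function('v')(z, R) = Add(3, Mul(-1, Add(z, 10))) = Add(3, Mul(-1, Add(10, z))) = Add(3, Add(-10, Mul(-1, z))) = Add(-7, Mul(-1, z)))
Pow(Function('b')(Function('v')(Function('l')(Function('g')(-2)), 1)), -1) = Pow(Pow(Mul(Add(-7, Mul(-1, -4)), Add(1, Add(-7, Mul(-1, -4)))), Rational(1, 2)), -1) = Pow(Pow(Mul(Add(-7, 4), Add(1, Add(-7, 4))), Rational(1, 2)), -1) = Pow(Pow(Mul(-3, Add(1, -3)), Rational(1, 2)), -1) = Pow(Pow(Mul(-3, -2), Rational(1, 2)), -1) = Pow(Pow(6, Rational(1, 2)), -1) = Mul(Rational(1, 6), Pow(6, Rational(1, 2)))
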